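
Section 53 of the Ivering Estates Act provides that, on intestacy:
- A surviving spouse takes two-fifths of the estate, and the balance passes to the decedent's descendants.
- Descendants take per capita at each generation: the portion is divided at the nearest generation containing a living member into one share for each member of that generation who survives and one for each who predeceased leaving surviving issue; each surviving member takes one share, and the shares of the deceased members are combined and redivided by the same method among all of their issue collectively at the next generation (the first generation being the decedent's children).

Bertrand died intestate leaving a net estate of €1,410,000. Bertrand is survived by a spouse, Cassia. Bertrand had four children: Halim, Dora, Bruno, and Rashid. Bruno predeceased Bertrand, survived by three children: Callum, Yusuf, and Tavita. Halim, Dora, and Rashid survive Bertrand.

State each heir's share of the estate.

Cassia takes two-fifths of €1,410,000 = €564,000. The remaining €846,000 passes to the descendants.
The descendants' portion (€846,000) is divided at the children's generation into 4 shares of €211,500. Halim, Dora, and Rashid each take €211,500. The remaining share for the deceased Bruno (€211,500) is carried to the next generation.
That pool (€211,500) is divided at the grandchildren's generation equally among Callum, Yusuf, and Tavita: €70,500 each.

Cassia: €564,000; Halim: €211,500; Dora: €211,500; Callum: €70,500; Yusuf: €70,500; Tavita: €70,500; Rashid: €211,500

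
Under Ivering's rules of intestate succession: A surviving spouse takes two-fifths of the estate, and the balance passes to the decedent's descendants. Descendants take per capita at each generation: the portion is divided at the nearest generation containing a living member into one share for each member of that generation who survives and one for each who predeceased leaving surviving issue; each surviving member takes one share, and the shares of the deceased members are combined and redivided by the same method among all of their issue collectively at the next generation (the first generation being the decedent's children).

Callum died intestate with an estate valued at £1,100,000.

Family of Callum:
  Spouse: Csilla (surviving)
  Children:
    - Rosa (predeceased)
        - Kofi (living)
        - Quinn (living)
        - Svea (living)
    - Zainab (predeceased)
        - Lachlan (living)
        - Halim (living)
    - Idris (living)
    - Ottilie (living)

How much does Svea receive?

Csilla takes two-fifths of £1,100,000 = £440,000. The remaining £660,000 passes to the descendants.
The descendants' portion (£660,000) is divided at the children's generation into 4 shares of £165,000. Idris and Ottilie each take £165,000. The 2 shares of the deceased (Rosa and Zainab) are combined into a pool of £330,000.
That pool (£330,000) is divided at the grandchildren's generation equally among Kofi, Quinn, Svea, Lachlan, and Halim: £66,000 each.

Svea receives £66,000.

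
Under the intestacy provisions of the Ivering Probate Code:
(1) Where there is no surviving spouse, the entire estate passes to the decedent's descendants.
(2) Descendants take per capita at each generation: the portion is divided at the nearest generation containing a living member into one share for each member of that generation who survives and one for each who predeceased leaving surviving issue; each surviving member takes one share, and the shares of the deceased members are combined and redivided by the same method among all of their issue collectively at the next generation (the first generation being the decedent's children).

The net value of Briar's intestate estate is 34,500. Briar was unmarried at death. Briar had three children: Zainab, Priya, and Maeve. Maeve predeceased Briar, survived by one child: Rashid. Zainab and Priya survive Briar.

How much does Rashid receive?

Rashid receives 11,500.

The entire 34,500 passes to the descendants.
That amount (34,500) is divided at the children's generation into 3 shares of 11,500. Zainab and Priya each take 11,500. The remaining share for the deceased Maeve (11,500) is carried to the next generation.
That pool (11,500) passes entirely to Rashid, the sole taker at the grandchildren's generation.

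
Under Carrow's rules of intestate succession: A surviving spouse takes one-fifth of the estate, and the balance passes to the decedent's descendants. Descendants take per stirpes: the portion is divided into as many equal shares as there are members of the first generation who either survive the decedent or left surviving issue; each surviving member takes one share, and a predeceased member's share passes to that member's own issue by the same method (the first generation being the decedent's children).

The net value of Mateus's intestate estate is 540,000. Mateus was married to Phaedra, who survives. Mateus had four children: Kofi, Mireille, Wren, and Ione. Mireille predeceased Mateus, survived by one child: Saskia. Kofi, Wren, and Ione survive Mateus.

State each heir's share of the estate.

Phaedra takes one-fifth of 540,000 = 108,000. The remaining 432,000 passes to the descendants.
The descendants' portion (432,000) is divided into 4 shares of 108,000: Kofi, Wren, and Ione each take 108,000; Mireille's 108,000 share passes to Mireille's issue.
Mireille's share (108,000) passes entirely to Saskia.

Phaedra: 108,000; Kofi: 108,000; Saskia: 108,000; Wren: 108,000; Ione: 108,000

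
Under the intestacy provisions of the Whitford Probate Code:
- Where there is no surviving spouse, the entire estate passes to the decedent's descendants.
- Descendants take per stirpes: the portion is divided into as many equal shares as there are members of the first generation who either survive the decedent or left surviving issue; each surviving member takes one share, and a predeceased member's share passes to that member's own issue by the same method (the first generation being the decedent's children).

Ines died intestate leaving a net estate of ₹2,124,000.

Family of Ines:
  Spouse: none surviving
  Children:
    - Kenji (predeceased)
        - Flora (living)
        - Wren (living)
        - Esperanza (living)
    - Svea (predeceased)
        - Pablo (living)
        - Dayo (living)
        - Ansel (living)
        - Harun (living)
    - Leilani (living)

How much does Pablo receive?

The entire ₹2,124,000 passes to the descendants.
That amount (₹2,124,000) is divided into 3 shares of ₹708,000: Leilani takes ₹708,000; Kenji's ₹708,000 share passes to Kenji's issue; Svea's ₹708,000 share passes to Svea's issue.
Kenji's share (₹708,000) is divided into 3 shares of ₹236,000: Flora, Wren, and Esperanza each take ₹236,000.
Svea's share (₹708,000) is divided into 4 shares of ₹177,000: Pablo, Dayo, Ansel, and Harun each take ₹177,000.

Pablo receives ₹177,000.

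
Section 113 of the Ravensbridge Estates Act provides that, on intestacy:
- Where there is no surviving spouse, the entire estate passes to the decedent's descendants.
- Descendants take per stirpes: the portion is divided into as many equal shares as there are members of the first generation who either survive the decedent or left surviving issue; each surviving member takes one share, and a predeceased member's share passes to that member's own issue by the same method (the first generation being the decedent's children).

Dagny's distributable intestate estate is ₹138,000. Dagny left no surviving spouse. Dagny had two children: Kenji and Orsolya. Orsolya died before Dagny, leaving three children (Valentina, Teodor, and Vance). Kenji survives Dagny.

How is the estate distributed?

Kenji: ₹69,000; Valentina: ₹23,000; Teodor: ₹23,000; Vance: ₹23,000

The entire ₹138,000 passes to the descendants.
That amount (₹138,000) is divided into 2 shares of ₹69,000: Kenji takes ₹69,000; Orsolya's ₹69,000 share passes to Orsolya's issue.
Orsolya's share (₹69,000) is divided into 3 shares of ₹23,000: Valentina, Teodor, and Vance each take ₹23,000.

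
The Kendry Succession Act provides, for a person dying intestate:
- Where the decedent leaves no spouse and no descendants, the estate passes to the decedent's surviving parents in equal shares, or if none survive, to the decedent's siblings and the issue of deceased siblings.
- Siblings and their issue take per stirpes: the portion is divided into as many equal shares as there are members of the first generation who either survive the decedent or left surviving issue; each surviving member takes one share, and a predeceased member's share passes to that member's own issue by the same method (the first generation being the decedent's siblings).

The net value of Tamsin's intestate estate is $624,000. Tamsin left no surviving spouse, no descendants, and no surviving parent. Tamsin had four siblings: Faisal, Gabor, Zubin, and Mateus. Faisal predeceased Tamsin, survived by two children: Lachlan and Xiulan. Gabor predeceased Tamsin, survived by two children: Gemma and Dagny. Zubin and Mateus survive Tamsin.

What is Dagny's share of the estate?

The entire $624,000 passes to the siblings and their issue.
That amount ($624,000) is divided into 4 shares of $156,000: Zubin and Mateus each take $156,000; Faisal's $156,000 share passes to Faisal's issue; Gabor's $156,000 share passes to Gabor's issue.
Faisal's share ($156,000) is divided into 2 shares of $78,000: Lachlan and Xiulan each take $78,000.
Gabor's share ($156,000) is divided into 2 shares of $78,000: Gemma and Dagny each take $78,000.

Dagny receives $78,000.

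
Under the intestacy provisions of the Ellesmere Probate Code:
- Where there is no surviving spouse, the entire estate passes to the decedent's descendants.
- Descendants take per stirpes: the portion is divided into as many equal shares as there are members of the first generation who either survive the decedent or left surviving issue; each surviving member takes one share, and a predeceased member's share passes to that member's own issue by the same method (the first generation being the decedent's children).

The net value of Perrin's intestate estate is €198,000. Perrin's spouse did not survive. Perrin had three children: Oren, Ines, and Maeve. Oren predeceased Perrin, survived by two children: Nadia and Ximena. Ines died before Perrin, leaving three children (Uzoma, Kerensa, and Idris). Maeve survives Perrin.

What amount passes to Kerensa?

Kerensa receives €22,000.

The entire €198,000 passes to the descendants.
That amount (€198,000) is divided into 3 shares of €66,000: Maeve takes €66,000; Oren's €66,000 share passes to Oren's issue; Ines's €66,000 share passes to Ines's issue.
Oren's share (€66,000) is divided into 2 shares of €33,000: Nadia and Ximena each take €33,000.
Ines's share (€66,000) is divided into 3 shares of €22,000: Uzoma, Kerensa, and Idris each take €22,000.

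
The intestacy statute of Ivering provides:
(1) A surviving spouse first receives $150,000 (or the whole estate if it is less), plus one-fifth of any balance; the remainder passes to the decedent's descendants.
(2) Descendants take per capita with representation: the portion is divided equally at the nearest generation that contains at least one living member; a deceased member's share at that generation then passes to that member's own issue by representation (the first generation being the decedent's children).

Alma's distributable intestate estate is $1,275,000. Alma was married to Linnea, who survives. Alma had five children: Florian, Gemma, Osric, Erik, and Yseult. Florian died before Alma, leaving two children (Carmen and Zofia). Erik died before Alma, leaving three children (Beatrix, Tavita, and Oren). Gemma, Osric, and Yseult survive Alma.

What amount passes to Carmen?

Carmen receives $90,000.

Linnea first takes $150,000, leaving a balance of $1,125,000. Linnea then takes one-fifth of the balance ($225,000), for a total of $375,000. The remaining $900,000 passes to the descendants.
The descendants' portion ($900,000) is divided into 5 shares of $180,000: Gemma, Osric, and Yseult each take $180,000; Florian's $180,000 share passes to Florian's issue; Erik's $180,000 share passes to Erik's issue.
Florian's share ($180,000) is divided into 2 shares of $90,000: Carmen and Zofia each take $90,000.
Erik's share ($180,000) is divided into 3 shares of $60,000: Beatrix, Tavita, and Oren each take $60,000.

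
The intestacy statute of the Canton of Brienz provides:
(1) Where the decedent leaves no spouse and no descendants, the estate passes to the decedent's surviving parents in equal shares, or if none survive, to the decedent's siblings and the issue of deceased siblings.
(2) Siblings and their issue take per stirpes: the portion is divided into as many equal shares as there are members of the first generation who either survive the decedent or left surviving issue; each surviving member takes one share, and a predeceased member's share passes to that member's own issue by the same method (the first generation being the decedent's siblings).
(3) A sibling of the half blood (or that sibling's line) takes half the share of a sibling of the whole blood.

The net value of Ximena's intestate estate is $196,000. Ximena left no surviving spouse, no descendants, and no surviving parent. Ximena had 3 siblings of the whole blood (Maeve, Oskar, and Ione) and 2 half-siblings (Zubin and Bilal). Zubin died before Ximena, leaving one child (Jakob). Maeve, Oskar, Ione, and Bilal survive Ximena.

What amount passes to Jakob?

The entire $196,000 passes to the siblings and their issue.
Counting each half-blood sibling's line as half a unit, there are 4 units in $196,000, so one unit is $49,000. Whole-blood lines (Maeve, Oskar, and Ione) take $49,000 each; half-blood lines (Zubin and Bilal) take $24,500 each.
Zubin's share ($24,500) passes entirely to Jakob.

Jakob receives $24,500.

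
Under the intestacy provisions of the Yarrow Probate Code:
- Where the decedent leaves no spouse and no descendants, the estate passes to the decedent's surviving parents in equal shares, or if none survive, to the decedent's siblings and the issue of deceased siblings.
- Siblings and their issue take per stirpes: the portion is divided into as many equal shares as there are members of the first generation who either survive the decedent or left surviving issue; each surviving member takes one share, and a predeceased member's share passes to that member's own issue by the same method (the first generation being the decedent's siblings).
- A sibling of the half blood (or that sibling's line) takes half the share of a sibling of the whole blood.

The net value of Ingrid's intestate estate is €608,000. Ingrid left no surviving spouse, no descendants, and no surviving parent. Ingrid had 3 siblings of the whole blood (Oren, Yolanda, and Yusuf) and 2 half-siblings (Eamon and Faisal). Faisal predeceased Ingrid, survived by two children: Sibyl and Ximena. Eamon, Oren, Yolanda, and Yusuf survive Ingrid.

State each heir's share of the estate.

The entire €608,000 passes to the siblings and their issue.
Counting each half-blood sibling's line as half a unit, there are 4 units in €608,000, so one unit is €152,000. Whole-blood lines (Oren, Yolanda, and Yusuf) take €152,000 each; half-blood lines (Eamon and Faisal) take €76,000 each.
Faisal's share (€76,000) is divided into 2 shares of €38,000: Sibyl and Ximena each take €38,000.

Eamon: €76,000; Oren: €152,000; Yolanda: €152,000; Yusuf: €152,000; Sibyl: €38,000; Ximena: €38,000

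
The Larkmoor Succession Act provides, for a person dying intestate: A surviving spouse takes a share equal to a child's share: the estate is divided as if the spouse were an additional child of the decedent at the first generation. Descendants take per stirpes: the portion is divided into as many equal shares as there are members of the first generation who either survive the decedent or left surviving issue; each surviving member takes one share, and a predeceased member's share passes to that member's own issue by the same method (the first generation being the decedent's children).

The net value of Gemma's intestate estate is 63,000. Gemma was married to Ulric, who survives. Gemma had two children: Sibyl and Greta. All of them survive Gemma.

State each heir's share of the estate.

Ulric: 21,000; Sibyl: 21,000; Greta: 21,000

The spouse counts as an additional share at the children's level, so there are 3 primary shares of 21,000. Ulric takes one such share (21,000).
The children's combined portion (42,000) is divided into 2 shares of 21,000: Sibyl and Greta each take 21,000.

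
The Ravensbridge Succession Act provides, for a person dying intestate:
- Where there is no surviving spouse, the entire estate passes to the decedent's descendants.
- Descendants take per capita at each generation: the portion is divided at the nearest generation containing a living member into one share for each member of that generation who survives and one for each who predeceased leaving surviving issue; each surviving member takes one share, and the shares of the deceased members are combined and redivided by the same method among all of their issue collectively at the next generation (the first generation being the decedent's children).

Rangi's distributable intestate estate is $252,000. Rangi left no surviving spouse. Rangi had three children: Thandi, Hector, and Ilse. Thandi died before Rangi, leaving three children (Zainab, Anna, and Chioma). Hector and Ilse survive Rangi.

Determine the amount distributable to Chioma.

The entire $252,000 passes to the descendants.
That amount ($252,000) is divided at the children's generation into 3 shares of $84,000. Hector and Ilse each take $84,000. The remaining share for the deceased Thandi ($84,000) is carried to the next generation.
That pool ($84,000) is divided at the grandchildren's generation equally among Zainab, Anna, and Chioma: $28,000 each.

Chioma receives $28,000.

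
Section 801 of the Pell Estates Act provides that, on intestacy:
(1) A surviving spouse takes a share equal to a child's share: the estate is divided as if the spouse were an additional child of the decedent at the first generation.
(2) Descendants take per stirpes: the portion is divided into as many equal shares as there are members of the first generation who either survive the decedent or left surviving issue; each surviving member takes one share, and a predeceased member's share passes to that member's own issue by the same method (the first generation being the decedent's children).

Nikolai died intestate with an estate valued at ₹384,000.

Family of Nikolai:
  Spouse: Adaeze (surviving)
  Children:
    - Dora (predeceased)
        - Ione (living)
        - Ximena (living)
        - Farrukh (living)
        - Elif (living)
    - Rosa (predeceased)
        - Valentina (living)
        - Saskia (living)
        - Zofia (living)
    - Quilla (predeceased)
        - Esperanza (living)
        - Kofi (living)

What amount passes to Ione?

Ione receives ₹24,000.

The spouse counts as an additional share at the children's level, so there are 4 primary shares of ₹96,000. Adaeze takes one such share (₹96,000).
The children's combined portion (₹288,000) is divided into 3 shares of ₹96,000: Dora's ₹96,000 share passes to Dora's issue; Rosa's ₹96,000 share passes to Rosa's issue; Quilla's ₹96,000 share passes to Quilla's issue.
Dora's share (₹96,000) is divided into 4 shares of ₹24,000: Ione, Ximena, Farrukh, and Elif each take ₹24,000.
Rosa's share (₹96,000) is divided into 3 shares of ₹32,000: Valentina, Saskia, and Zofia each take ₹32,000.
Quilla's share (₹96,000) is divided into 2 shares of ₹48,000: Esperanza and Kofi each take ₹48,000.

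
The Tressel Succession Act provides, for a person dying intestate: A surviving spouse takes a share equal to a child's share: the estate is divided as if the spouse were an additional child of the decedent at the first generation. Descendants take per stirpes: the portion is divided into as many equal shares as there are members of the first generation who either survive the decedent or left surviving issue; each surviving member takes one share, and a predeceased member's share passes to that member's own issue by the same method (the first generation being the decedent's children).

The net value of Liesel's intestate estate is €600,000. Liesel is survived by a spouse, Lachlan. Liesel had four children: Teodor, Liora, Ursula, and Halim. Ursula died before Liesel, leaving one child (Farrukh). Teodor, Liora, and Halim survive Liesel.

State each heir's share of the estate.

Lachlan: €120,000; Teodor: €120,000; Liora: €120,000; Farrukh: €120,000; Halim: €120,000

The spouse counts as an additional share at the children's level, so there are 5 primary shares of €120,000. Lachlan takes one such share (€120,000).
The children's combined portion (€480,000) is divided into 4 shares of €120,000: Teodor, Liora, and Halim each take €120,000; Ursula's €120,000 share passes to Ursula's issue.
Ursula's share (€120,000) passes entirely to Farrukh.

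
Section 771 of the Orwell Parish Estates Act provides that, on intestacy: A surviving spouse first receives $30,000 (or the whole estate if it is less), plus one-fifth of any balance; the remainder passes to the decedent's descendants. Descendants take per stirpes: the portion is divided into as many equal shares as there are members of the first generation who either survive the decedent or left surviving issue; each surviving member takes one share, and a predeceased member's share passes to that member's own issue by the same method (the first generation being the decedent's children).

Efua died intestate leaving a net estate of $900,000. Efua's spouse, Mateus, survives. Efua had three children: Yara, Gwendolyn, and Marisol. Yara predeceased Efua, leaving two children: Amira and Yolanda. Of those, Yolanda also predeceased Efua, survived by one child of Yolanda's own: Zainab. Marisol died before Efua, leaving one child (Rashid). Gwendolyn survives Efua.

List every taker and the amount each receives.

Mateus first takes $30,000, leaving a balance of $870,000. Mateus then takes one-fifth of the balance ($174,000), for a total of $204,000. The remaining $696,000 passes to the descendants.
The descendants' portion ($696,000) is divided into 3 shares of $232,000: Gwendolyn takes $232,000; Yara's $232,000 share passes to Yara's issue; Marisol's $232,000 share passes to Marisol's issue.
Yara's share ($232,000) is divided into 2 shares of $116,000: Amira takes $116,000; Yolanda's $116,000 share passes to Yolanda's issue.
Yolanda's share ($116,000) passes entirely to Zainab.
Marisol's share ($232,000) passes entirely to Rashid.

Mateus: $204,000; Amira: $116,000; Zainab: $116,000; Gwendolyn: $232,000; Rashid: $232,000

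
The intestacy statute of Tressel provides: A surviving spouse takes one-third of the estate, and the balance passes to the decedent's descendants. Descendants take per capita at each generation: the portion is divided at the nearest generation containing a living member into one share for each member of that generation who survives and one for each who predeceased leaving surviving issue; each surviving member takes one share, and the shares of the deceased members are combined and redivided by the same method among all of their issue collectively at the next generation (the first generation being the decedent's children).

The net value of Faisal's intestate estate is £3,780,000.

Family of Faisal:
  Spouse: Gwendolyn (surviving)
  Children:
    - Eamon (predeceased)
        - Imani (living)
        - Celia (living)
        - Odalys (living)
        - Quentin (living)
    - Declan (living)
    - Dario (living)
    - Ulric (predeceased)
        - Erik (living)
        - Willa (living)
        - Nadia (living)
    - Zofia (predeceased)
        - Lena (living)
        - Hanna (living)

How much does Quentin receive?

Gwendolyn takes one-third of £3,780,000 = £1,260,000. The remaining £2,520,000 passes to the descendants.
The descendants' portion (£2,520,000) is divided at the children's generation into 5 shares of £504,000. Declan and Dario each take £504,000. The 3 shares of the deceased (Eamon, Ulric, and Zofia) are combined into a pool of £1,512,000.
That pool (£1,512,000) is divided at the grandchildren's generation equally among Imani, Celia, Odalys, Quentin, Erik, Willa, Nadia, Lena, and Hanna: £168,000 each.

Quentin receives £168,000.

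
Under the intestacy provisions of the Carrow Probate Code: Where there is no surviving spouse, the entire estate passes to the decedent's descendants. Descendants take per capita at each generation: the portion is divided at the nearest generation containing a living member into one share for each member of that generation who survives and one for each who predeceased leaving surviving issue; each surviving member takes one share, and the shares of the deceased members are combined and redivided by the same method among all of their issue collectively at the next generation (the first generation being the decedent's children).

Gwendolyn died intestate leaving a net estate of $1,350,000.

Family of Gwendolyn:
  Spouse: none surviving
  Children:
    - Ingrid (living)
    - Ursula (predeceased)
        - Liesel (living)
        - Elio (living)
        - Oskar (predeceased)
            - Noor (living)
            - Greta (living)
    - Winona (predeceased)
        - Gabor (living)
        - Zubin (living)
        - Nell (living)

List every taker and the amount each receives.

The entire $1,350,000 passes to the descendants.
That amount ($1,350,000) is divided at the children's generation into 3 shares of $450,000. Ingrid takes $450,000. The 2 shares of the deceased (Ursula and Winona) are combined into a pool of $900,000.
That pool ($900,000) is divided at the grandchildren's generation into 6 shares of $150,000. Liesel, Elio, Gabor, Zubin, and Nell each take $150,000. The remaining share for the deceased Oskar ($150,000) is carried to the next generation.
That pool ($150,000) is divided at the great-grandchildren's generation equally among Noor and Greta: $75,000 each.

Ingrid: $450,000; Liesel: $150,000; Elio: $150,000; Noor: $75,000; Greta: $75,000; Gabor: $150,000; Zubin: $150,000; Nell: $150,000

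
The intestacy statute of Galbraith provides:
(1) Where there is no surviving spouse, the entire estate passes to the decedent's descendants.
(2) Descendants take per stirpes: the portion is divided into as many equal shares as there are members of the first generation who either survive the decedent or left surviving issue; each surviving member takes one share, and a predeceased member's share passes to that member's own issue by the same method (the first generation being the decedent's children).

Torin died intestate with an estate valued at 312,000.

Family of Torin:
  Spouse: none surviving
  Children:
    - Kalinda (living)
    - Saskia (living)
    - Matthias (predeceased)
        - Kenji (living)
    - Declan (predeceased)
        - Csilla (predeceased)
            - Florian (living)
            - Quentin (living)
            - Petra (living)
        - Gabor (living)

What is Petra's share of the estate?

Petra receives 13,000.

The entire 312,000 passes to the descendants.
That amount (312,000) is divided into 4 shares of 78,000: Kalinda and Saskia each take 78,000; Matthias's 78,000 share passes to Matthias's issue; Declan's 78,000 share passes to Declan's issue.
Matthias's share (78,000) passes entirely to Kenji.
Declan's share (78,000) is divided into 2 shares of 39,000: Gabor takes 39,000; Csilla's 39,000 share passes to Csilla's issue.
Csilla's share (39,000) is divided into 3 shares of 13,000: Florian, Quentin, and Petra each take 13,000.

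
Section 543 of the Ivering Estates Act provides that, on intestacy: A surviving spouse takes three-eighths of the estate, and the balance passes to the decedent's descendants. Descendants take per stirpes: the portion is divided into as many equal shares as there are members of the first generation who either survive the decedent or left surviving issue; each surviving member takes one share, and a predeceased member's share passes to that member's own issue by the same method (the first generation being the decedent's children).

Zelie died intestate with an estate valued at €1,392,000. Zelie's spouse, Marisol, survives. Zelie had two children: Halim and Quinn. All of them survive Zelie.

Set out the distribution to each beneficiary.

Marisol: €522,000; Halim: €435,000; Quinn: €435,000

Marisol takes three-eighths of €1,392,000 = €522,000. The remaining €870,000 passes to the descendants.
The descendants' portion (€870,000) is divided into 2 shares of €435,000: Halim and Quinn each take €435,000.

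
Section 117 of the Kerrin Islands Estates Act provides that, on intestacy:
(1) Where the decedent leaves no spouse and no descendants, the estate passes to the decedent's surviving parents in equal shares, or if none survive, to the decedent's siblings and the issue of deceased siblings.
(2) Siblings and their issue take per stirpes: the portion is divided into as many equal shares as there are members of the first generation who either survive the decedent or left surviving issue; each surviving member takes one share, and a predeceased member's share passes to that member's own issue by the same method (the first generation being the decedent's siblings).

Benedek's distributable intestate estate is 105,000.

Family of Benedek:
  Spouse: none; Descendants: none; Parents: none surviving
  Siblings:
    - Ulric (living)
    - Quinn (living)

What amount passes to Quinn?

The entire 105,000 passes to the siblings and their issue.
That amount (105,000) is divided into 2 shares of 52,500: Ulric and Quinn each take 52,500.

Quinn receives 52,500.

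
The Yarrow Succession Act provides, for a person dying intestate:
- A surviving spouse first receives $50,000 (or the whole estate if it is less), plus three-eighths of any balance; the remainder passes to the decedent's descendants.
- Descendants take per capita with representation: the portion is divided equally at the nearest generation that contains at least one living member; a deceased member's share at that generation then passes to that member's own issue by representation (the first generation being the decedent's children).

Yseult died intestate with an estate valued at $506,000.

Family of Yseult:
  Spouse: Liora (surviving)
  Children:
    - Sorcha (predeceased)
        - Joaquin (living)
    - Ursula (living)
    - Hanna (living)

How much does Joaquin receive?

Liora first takes $50,000, leaving a balance of $456,000. Liora then takes three-eighths of the balance ($171,000), for a total of $221,000. The remaining $285,000 passes to the descendants.
The descendants' portion ($285,000) is divided into 3 shares of $95,000: Ursula and Hanna each take $95,000; Sorcha's $95,000 share passes to Sorcha's issue.
Sorcha's share ($95,000) passes entirely to Joaquin.

Joaquin receives $95,000.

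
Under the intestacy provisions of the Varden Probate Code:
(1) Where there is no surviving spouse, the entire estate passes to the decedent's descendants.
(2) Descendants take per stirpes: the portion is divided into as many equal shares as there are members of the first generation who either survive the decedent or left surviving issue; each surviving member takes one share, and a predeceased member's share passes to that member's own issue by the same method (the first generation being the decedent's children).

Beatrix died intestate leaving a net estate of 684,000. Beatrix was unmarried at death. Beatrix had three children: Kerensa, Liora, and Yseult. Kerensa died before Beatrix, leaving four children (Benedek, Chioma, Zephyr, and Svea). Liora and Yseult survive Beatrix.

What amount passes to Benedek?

The entire 684,000 passes to the descendants.
That amount (684,000) is divided into 3 shares of 228,000: Liora and Yseult each take 228,000; Kerensa's 228,000 share passes to Kerensa's issue.
Kerensa's share (228,000) is divided into 4 shares of 57,000: Benedek, Chioma, Zephyr, and Svea each take 57,000.

Benedek receives 57,000.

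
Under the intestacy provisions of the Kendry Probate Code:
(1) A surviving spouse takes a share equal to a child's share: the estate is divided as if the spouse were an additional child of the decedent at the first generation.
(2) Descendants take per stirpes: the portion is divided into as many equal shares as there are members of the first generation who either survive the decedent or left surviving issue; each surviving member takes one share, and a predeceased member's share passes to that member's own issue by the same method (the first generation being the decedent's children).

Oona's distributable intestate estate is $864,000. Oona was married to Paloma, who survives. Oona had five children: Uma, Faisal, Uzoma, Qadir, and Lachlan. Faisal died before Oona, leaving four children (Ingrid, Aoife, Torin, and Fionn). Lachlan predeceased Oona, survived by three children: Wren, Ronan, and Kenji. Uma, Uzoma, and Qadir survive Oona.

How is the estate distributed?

Paloma: $144,000; Uma: $144,000; Ingrid: $36,000; Aoife: $36,000; Torin: $36,000; Fionn: $36,000; Uzoma: $144,000; Qadir: $144,000; Wren: $48,000; Ronan: $48,000; Kenji: $48,000

The spouse counts as an additional share at the children's level, so there are 6 primary shares of $144,000. Paloma takes one such share ($144,000).
The children's combined portion ($720,000) is divided into 5 shares of $144,000: Uma, Uzoma, and Qadir each take $144,000; Faisal's $144,000 share passes to Faisal's issue; Lachlan's $144,000 share passes to Lachlan's issue.
Faisal's share ($144,000) is divided into 4 shares of $36,000: Ingrid, Aoife, Torin, and Fionn each take $36,000.
Lachlan's share ($144,000) is divided into 3 shares of $48,000: Wren, Ronan, and Kenji each take $48,000.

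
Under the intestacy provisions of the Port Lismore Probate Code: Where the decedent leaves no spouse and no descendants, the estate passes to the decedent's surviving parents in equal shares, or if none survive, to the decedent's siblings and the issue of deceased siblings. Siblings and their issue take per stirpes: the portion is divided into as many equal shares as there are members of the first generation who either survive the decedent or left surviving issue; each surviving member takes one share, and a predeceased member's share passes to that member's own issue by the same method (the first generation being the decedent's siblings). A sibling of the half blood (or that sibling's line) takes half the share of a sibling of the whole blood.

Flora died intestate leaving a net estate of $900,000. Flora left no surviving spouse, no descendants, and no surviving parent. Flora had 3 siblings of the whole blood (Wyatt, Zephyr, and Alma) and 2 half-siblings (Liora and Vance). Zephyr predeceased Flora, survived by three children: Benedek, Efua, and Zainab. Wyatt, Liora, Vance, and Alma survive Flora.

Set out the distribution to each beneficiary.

Wyatt: $225,000; Liora: $112,500; Vance: $112,500; Benedek: $75,000; Efua: $75,000; Zainab: $75,000; Alma: $225,000

The entire $900,000 passes to the siblings and their issue.
Counting each half-blood sibling's line as half a unit, there are 4 units in $900,000, so one unit is $225,000. Whole-blood lines (Wyatt, Zephyr, and Alma) take $225,000 each; half-blood lines (Liora and Vance) take $112,500 each.
Zephyr's share ($225,000) is divided into 3 shares of $75,000: Benedek, Efua, and Zainab each take $75,000.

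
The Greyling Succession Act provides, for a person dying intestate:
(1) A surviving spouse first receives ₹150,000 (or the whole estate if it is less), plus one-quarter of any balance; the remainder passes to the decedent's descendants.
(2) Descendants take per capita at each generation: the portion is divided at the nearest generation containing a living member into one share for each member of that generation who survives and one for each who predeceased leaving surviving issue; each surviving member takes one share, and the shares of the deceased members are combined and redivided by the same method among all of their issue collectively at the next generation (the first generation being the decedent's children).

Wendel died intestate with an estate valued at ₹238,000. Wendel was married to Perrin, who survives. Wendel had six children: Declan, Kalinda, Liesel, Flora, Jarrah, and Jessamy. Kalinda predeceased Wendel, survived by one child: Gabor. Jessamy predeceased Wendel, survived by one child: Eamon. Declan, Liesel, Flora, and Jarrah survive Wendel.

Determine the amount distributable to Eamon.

Perrin first takes ₹150,000, leaving a balance of ₹88,000. Perrin then takes one-quarter of the balance (₹22,000), for a total of ₹172,000. The remaining ₹66,000 passes to the descendants.
The descendants' portion (₹66,000) is divided at the children's generation into 6 shares of ₹11,000. Declan, Liesel, Flora, and Jarrah each take ₹11,000. The 2 shares of the deceased (Kalinda and Jessamy) are combined into a pool of ₹22,000.
That pool (₹22,000) is divided at the grandchildren's generation equally among Gabor and Eamon: ₹11,000 each.

Eamon receives ₹11,000.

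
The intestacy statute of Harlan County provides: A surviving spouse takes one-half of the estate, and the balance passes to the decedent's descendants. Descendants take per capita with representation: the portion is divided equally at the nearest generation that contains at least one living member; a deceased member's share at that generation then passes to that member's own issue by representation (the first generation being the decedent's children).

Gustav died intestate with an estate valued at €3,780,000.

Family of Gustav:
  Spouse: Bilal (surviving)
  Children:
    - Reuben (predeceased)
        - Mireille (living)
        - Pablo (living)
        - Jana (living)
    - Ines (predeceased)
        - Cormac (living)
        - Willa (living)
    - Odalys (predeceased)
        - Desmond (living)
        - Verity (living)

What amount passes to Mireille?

Mireille receives €270,000.

Bilal takes one-half of €3,780,000 = €1,890,000. The remaining €1,890,000 passes to the descendants.
No child survives, so the initial division is made at the grandchildren's generation.
The descendants' portion (€1,890,000) is divided into 7 shares of €270,000: Mireille, Pablo, Jana, Cormac, Willa, Desmond, and Verity each take €270,000.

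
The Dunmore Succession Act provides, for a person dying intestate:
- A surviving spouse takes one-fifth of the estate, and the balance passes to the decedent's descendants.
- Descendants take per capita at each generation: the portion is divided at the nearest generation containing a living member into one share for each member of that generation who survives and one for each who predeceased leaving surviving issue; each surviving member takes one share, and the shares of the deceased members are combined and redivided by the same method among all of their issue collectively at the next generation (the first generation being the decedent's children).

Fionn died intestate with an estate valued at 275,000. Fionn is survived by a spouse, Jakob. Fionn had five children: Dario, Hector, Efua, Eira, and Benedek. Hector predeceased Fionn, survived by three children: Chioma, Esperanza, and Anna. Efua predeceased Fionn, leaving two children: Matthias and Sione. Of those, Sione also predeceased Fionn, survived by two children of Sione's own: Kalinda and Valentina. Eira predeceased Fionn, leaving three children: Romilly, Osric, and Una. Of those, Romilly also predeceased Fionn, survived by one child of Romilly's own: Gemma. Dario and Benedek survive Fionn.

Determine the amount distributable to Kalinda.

Jakob takes one-fifth of 275,000 = 55,000. The remaining 220,000 passes to the descendants.
The descendants' portion (220,000) is divided at the children's generation into 5 shares of 44,000. Dario and Benedek each take 44,000. The 3 shares of the deceased (Hector, Efua, and Eira) are combined into a pool of 132,000.
That pool (132,000) is divided at the grandchildren's generation into 8 shares of 16,500. Chioma, Esperanza, Anna, Matthias, Osric, and Una each take 16,500. The 2 shares of the deceased (Sione and Romilly) are combined into a pool of 33,000.
That pool (33,000) is divided at the great-grandchildren's generation equally among Kalinda, Valentina, and Gemma: 11,000 each.

Kalinda receives 11,000.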